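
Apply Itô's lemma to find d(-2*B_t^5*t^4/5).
d(-2*B_t^5*t^4/5) = (B_t^3*t^3*(-8*B_t^2/5 - 4*t)) dt + (-2*B_t^4*t^4) dB_t

Itô's formula for f(t, x): d f(t, B_t) = (f_t + (1/2) f_xx) dt + f_x dB_t. Compute partials of f(t, x) = -2*t^4*x^5/5:
  f_t(t,x)  = -8*t^3*x^5/5
  f_x(t,x)  = -2*t^4*x^4
  f_xx(t,x) = -8*t^4*x^3
Assemble drift = f_t + (1/2) f_xx = t^3*x^3*(-4*t - 8*x^2/5) and diffusion = f_x = -2*t^4*x^4. Substituting x = B_t:
  d(-2*B_t^5*t^4/5) = (B_t^3*t^3*(-8*B_t^2/5 - 4*t)) dt + (-2*B_t^4*t^4) dB_t.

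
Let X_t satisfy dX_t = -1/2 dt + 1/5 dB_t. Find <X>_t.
<X>_t = t/25

For an Itô process dX_t = a(t) dt + b(t) dB_t, the quadratic variation is <X>_t = int_0^t b(s)^2 ds (the drift term does not contribute). Here b(s) = 1/5, so
  b(s)^2 = 1/25.
Integrating from 0 to t:
  <X>_t = int_0^t (1/25) ds = t/25.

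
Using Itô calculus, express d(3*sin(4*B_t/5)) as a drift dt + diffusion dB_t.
d(3*sin(4*B_t/5)) = (-24*sin(4*B_t/5)/25) dt + (12*cos(4*B_t/5)/5) dB_t

Itô's formula for f(B_t) gives d f(B_t) = f'(B_t) dB_t + (1/2) f''(B_t) dt. Compute derivatives of f(x) = 3*sin(4*x/5):
  f'(x)  = 12*cos(4*x/5)/5
  f''(x) = -48*sin(4*x/5)/25
Substitute x = B_t and multiply the f'' term by 1/2:
  drift     = (1/2) * (-48*sin(4*x/5)/25) evaluated at B_t = -24*sin(4*B_t/5)/25
  diffusion = (12*cos(4*x/5)/5) evaluated at B_t = 12*cos(4*B_t/5)/5
Therefore d(3*sin(4*B_t/5)) = (-24*sin(4*B_t/5)/25) dt + (12*cos(4*B_t/5)/5) dB_t.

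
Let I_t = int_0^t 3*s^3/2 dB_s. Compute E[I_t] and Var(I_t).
E[I_t] = 0; Var(I_t) = 9*t^7/28

The Itô integral of a deterministic integrand f(s) has mean 0 because each increment f(s) * (B_{s+ds} - B_s) has mean 0. By the Itô isometry:
  Var( int_0^t f(s) dB_s ) = E[ (int_0^t f(s) dB_s)^2 ] = int_0^t f(s)^2 ds.
Here f(s) = 3*s^3/2, so f(s)^2 = 9*s^6/4. Integrate:
  int_0^t (9*s^6/4) ds = 9*t^7/28.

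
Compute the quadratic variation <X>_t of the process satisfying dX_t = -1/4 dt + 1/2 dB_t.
<X>_t = t/4

For an Itô process dX_t = a(t) dt + b(t) dB_t, the quadratic variation is <X>_t = int_0^t b(s)^2 ds (the drift term does not contribute). Here b(s) = 1/2, so
  b(s)^2 = 1/4.
Integrating from 0 to t:
  <X>_t = int_0^t (1/4) ds = t/4.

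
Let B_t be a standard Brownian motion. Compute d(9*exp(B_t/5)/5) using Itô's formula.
d(9*exp(B_t/5)/5) = (9*exp(B_t/5)/250) dt + (9*exp(B_t/5)/25) dB_t

Itô's formula for f(B_t) gives d f(B_t) = f'(B_t) dB_t + (1/2) f''(B_t) dt. Compute derivatives of f(x) = 9*exp(x/5)/5:
  f'(x)  = 9*exp(x/5)/25
  f''(x) = 9*exp(x/5)/125
Substitute x = B_t and multiply the f'' term by 1/2:
  drift     = (1/2) * (9*exp(x/5)/125) evaluated at B_t = 9*exp(B_t/5)/250
  diffusion = (9*exp(x/5)/25) evaluated at B_t = 9*exp(B_t/5)/25
Therefore d(9*exp(B_t/5)/5) = (9*exp(B_t/5)/250) dt + (9*exp(B_t/5)/25) dB_t.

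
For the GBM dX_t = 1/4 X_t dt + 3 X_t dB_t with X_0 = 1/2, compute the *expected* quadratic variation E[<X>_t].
E[<X>_t] = 9*exp(19*t/2)/38 - 9/38

<X>_t = int_0^t (3 * X_s)^2 ds. Taking expectation inside the integral: E[<X>_t] = 3^2 * int_0^t E[X_s^2] ds. For GBM, E[X_s^2] = x_0^2 * exp((2 mu + sigma^2) s). Integrating:
  E[<X>_t] = 3^2 * (1/2)^2 * (exp((2*(1/4) + 3^2) t) - 1) / (2*(1/4) + 3^2)
           = 3^2 * (1/2)^2 * (exp((19/2) t) - 1) / (19/2) = 9*exp(19*t/2)/38 - 9/38.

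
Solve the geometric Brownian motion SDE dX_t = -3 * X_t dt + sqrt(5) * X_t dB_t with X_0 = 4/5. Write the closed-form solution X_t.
X_t = 4/5 * exp((-11/2) * t + (sqrt(5)) * B_t)

For GBM dX = mu X dt + sigma X dB with X_0 = x_0, apply Itô to Y = log X: dY = (mu - sigma^2/2) dt + sigma dB, so Y_t = log(x_0) + (mu - sigma^2/2) t + sigma B_t and hence X_t = x_0 * exp((mu - sigma^2/2) t + sigma B_t).
With mu = -3, sigma = sqrt(5), x_0 = 4/5, this gives:
  X_t = 4/5 * exp((-11/2) * t + (sqrt(5)) * B_t).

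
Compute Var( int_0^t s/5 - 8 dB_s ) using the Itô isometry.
Var = t*(t^2 - 120*t + 4800)/75

The Itô integral of a deterministic integrand f(s) has mean 0 because each increment f(s) * (B_{s+ds} - B_s) has mean 0. By the Itô isometry:
  Var( int_0^t f(s) dB_s ) = E[ (int_0^t f(s) dB_s)^2 ] = int_0^t f(s)^2 ds.
Here f(s) = s/5 - 8, so f(s)^2 = (s - 40)^2/25. Integrate:
  int_0^t ((s - 40)^2/25) ds = t*(t^2 - 120*t + 4800)/75.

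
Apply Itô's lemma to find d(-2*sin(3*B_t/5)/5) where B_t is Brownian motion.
d(-2*sin(3*B_t/5)/5) = (9*sin(3*B_t/5)/125) dt + (-6*cos(3*B_t/5)/25) dB_t

Itô's formula for f(B_t) gives d f(B_t) = f'(B_t) dB_t + (1/2) f''(B_t) dt. Compute derivatives of f(x) = -2*sin(3*x/5)/5:
  f'(x)  = -6*cos(3*x/5)/25
  f''(x) = 18*sin(3*x/5)/125
Substitute x = B_t and multiply the f'' term by 1/2:
  drift     = (1/2) * (18*sin(3*x/5)/125) evaluated at B_t = 9*sin(3*B_t/5)/125
  diffusion = (-6*cos(3*x/5)/25) evaluated at B_t = -6*cos(3*B_t/5)/25
Therefore d(-2*sin(3*B_t/5)/5) = (9*sin(3*B_t/5)/125) dt + (-6*cos(3*B_t/5)/25) dB_t.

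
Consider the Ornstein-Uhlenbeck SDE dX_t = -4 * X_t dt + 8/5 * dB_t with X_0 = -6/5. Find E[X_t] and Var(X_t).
E[X_t] = -6*exp(-4*t)/5; Var(X_t) = 8/25 - 8*exp(-8*t)/25

The OU SDE dX = -theta X dt + sigma dB admits the integrating factor exp(theta t): d(exp(theta t) X_t) = sigma exp(theta t) dB_t. Integrating from 0 to t:
  X_t = x_0 * exp(-theta t) + sigma * int_0^t exp(-theta (t-s)) dB_s.
The Itô integral has mean 0 and (by the Itô isometry) variance sigma^2 * int_0^t exp(-2 theta (t - s)) ds = sigma^2 * (1 - exp(-2 theta t)) / (2 theta).
With theta = 4, sigma = 8/5, x_0 = -6/5:
  E[X_t] = -6/5 * exp(-4 t) = -6*exp(-4*t)/5
  Var(X_t) = (8/5)^2 * (1 - exp(-2*4 t)) / (2 * 4) = 8/25 - 8*exp(-8*t)/25.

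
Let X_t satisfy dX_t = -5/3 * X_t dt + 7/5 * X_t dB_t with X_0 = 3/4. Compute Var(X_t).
Var(X_t) = (9*exp(49*t/25) - 9)*exp(-10*t/3)/16

For GBM dX = mu X dt + sigma X dB with X_0 = x_0, apply Itô to Y = log X: dY = (mu - sigma^2/2) dt + sigma dB, so Y_t = log(x_0) + (mu - sigma^2/2) t + sigma B_t and hence X_t = x_0 * exp((mu - sigma^2/2) t + sigma B_t).
With mu = -5/3, sigma = 7/5, x_0 = 3/4, this gives:
  X_t = 3/4 * exp((-397/150) * t + (7/5) * B_t).
Since sigma*B_t ~ Normal(0, sigma^2 t), E[exp(sigma*B_t)] = exp(sigma^2 t / 2); so E[X_t] = x_0 * exp((mu - sigma^2/2) t) * exp(sigma^2 t / 2) = x_0 * exp(mu t) = 3*exp(-5*t/3)/4.
Var(X_t) = E[X_t^2] - (E[X_t])^2 = x_0^2 * exp(2 mu t) * (exp(sigma^2 t) - 1) = (9*exp(49*t/25) - 9)*exp(-10*t/3)/16.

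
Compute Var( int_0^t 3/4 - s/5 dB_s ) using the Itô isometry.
Var = t*(16*t^2 - 180*t + 675)/1200

The Itô integral of a deterministic integrand f(s) has mean 0 because each increment f(s) * (B_{s+ds} - B_s) has mean 0. By the Itô isometry:
  Var( int_0^t f(s) dB_s ) = E[ (int_0^t f(s) dB_s)^2 ] = int_0^t f(s)^2 ds.
Here f(s) = 3/4 - s/5, so f(s)^2 = (4*s - 15)^2/400. Integrate:
  int_0^t ((4*s - 15)^2/400) ds = t*(16*t^2 - 180*t + 675)/1200.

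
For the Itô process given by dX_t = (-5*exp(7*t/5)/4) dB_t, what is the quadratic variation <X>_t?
<X>_t = 125*exp(14*t/5)/224 - 125/224

For an Itô process dX_t = a(t) dt + b(t) dB_t, the quadratic variation is <X>_t = int_0^t b(s)^2 ds (the drift term does not contribute). Here b(s) = -5*exp(7*s/5)/4, so
  b(s)^2 = 25*exp(14*s/5)/16.
Integrating from 0 to t:
  <X>_t = int_0^t (25*exp(14*s/5)/16) ds = 125*exp(14*t/5)/224 - 125/224.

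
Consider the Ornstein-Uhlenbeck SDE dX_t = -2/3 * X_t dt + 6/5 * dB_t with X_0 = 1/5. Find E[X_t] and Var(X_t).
E[X_t] = exp(-2*t/3)/5; Var(X_t) = 27/25 - 27*exp(-4*t/3)/25

The OU SDE dX = -theta X dt + sigma dB admits the integrating factor exp(theta t): d(exp(theta t) X_t) = sigma exp(theta t) dB_t. Integrating from 0 to t:
  X_t = x_0 * exp(-theta t) + sigma * int_0^t exp(-theta (t-s)) dB_s.
The Itô integral has mean 0 and (by the Itô isometry) variance sigma^2 * int_0^t exp(-2 theta (t - s)) ds = sigma^2 * (1 - exp(-2 theta t)) / (2 theta).
With theta = 2/3, sigma = 6/5, x_0 = 1/5:
  E[X_t] = 1/5 * exp(-2/3 t) = exp(-2*t/3)/5
  Var(X_t) = (6/5)^2 * (1 - exp(-2*2/3 t)) / (2 * 2/3) = 27/25 - 27*exp(-4*t/3)/25.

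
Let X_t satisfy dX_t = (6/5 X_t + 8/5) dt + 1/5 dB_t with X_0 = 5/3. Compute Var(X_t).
Var(X_t) = exp(12*t/5)/60 - 1/60

The variance V(t) = Var(X_t) satisfies V'(t) = 2 a V(t) + c^2 with V(0) = 0 (drift coefficient is linear in X, diffusion is constant). With a = 6/5, c = 1/5, the solution is
  V(t) = (c^2 / (2 a)) * (exp(2 a t) - 1)
       = ((1/5)^2 / (2*(6/5))) * (exp((12/5) t) - 1)
       = exp(12*t/5)/60 - 1/60.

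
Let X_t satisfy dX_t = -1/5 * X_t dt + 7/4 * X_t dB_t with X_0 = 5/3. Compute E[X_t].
E[X_t] = 5*exp(-t/5)/3

For GBM dX = mu X dt + sigma X dB with X_0 = x_0, apply Itô to Y = log X: dY = (mu - sigma^2/2) dt + sigma dB, so Y_t = log(x_0) + (mu - sigma^2/2) t + sigma B_t and hence X_t = x_0 * exp((mu - sigma^2/2) t + sigma B_t).
With mu = -1/5, sigma = 7/4, x_0 = 5/3, this gives:
  X_t = 5/3 * exp((-277/160) * t + (7/4) * B_t).
Since sigma*B_t ~ Normal(0, sigma^2 t), E[exp(sigma*B_t)] = exp(sigma^2 t / 2); so E[X_t] = x_0 * exp((mu - sigma^2/2) t) * exp(sigma^2 t / 2) = x_0 * exp(mu t) = 5*exp(-t/5)/3.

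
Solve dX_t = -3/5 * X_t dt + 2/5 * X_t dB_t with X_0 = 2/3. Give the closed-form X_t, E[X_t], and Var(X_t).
X_t = 2/3 * exp((-17/25) t + (2/5) B_t); E[X_t] = 2*exp(-3*t/5)/3; Var(X_t) = (4*exp(4*t/25) - 4)*exp(-6*t/5)/9

For GBM dX = mu X dt + sigma X dB with X_0 = x_0, apply Itô to Y = log X: dY = (mu - sigma^2/2) dt + sigma dB, so Y_t = log(x_0) + (mu - sigma^2/2) t + sigma B_t and hence X_t = x_0 * exp((mu - sigma^2/2) t + sigma B_t).
With mu = -3/5, sigma = 2/5, x_0 = 2/3, this gives:
  X_t = 2/3 * exp((-17/25) * t + (2/5) * B_t).
Since sigma*B_t ~ Normal(0, sigma^2 t), E[exp(sigma*B_t)] = exp(sigma^2 t / 2); so E[X_t] = x_0 * exp((mu - sigma^2/2) t) * exp(sigma^2 t / 2) = x_0 * exp(mu t) = 2*exp(-3*t/5)/3.
Var(X_t) = E[X_t^2] - (E[X_t])^2 = x_0^2 * exp(2 mu t) * (exp(sigma^2 t) - 1) = (4*exp(4*t/25) - 4)*exp(-6*t/5)/9.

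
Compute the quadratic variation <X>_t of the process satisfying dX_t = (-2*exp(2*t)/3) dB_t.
<X>_t = exp(4*t)/9 - 1/9

For an Itô process dX_t = a(t) dt + b(t) dB_t, the quadratic variation is <X>_t = int_0^t b(s)^2 ds (the drift term does not contribute). Here b(s) = -2*exp(2*s)/3, so
  b(s)^2 = 4*exp(4*s)/9.
Integrating from 0 to t:
  <X>_t = int_0^t (4*exp(4*s)/9) ds = exp(4*t)/9 - 1/9.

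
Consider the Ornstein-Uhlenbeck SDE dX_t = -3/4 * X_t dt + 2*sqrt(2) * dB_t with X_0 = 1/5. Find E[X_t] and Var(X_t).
E[X_t] = exp(-3*t/4)/5; Var(X_t) = 16/3 - 16*exp(-3*t/2)/3

The OU SDE dX = -theta X dt + sigma dB admits the integrating factor exp(theta t): d(exp(theta t) X_t) = sigma exp(theta t) dB_t. Integrating from 0 to t:
  X_t = x_0 * exp(-theta t) + sigma * int_0^t exp(-theta (t-s)) dB_s.
The Itô integral has mean 0 and (by the Itô isometry) variance sigma^2 * int_0^t exp(-2 theta (t - s)) ds = sigma^2 * (1 - exp(-2 theta t)) / (2 theta).
With theta = 3/4, sigma = 2*sqrt(2), x_0 = 1/5:
  E[X_t] = 1/5 * exp(-3/4 t) = exp(-3*t/4)/5
  Var(X_t) = (2*sqrt(2))^2 * (1 - exp(-2*3/4 t)) / (2 * 3/4) = 16/3 - 16*exp(-3*t/2)/3.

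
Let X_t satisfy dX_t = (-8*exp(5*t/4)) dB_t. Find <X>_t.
<X>_t = 128*exp(5*t/2)/5 - 128/5

For an Itô process dX_t = a(t) dt + b(t) dB_t, the quadratic variation is <X>_t = int_0^t b(s)^2 ds (the drift term does not contribute). Here b(s) = -8*exp(5*s/4), so
  b(s)^2 = 64*exp(5*s/2).
Integrating from 0 to t:
  <X>_t = int_0^t (64*exp(5*s/2)) ds = 128*exp(5*t/2)/5 - 128/5.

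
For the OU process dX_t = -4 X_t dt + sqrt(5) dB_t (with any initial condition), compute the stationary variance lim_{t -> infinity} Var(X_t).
lim Var(X_t) = 5/8

The OU SDE dX = -theta X dt + sigma dB admits the integrating factor exp(theta t): d(exp(theta t) X_t) = sigma exp(theta t) dB_t. Integrating from 0 to t gives X_t = x_0 * exp(-theta t) + sigma * int_0^t exp(-theta (t-s)) dB_s for any initial x_0. The Itô integral has variance (by the Itô isometry) sigma^2 * int_0^t exp(-2 theta (t - s)) ds = sigma^2 * (1 - exp(-2 theta t)) / (2 theta), independent of x_0.
With theta = 4, sigma = sqrt(5):
  Var(X_t) = (sqrt(5))^2 * (1 - exp(-2*4 t)) / (2 * 4) = 5/8 - 5*exp(-8*t)/8.
As t -> infinity, exp(-2*4 t) -> 0, so the stationary variance is sigma^2 / (2 theta) = 5/8.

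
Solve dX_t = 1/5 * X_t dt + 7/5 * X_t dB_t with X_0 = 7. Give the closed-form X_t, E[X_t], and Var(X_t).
X_t = 7 * exp((-39/50) t + (7/5) B_t); E[X_t] = 7*exp(t/5); Var(X_t) = 49*(exp(49*t/25) - 1)*exp(2*t/5)

For GBM dX = mu X dt + sigma X dB with X_0 = x_0, apply Itô to Y = log X: dY = (mu - sigma^2/2) dt + sigma dB, so Y_t = log(x_0) + (mu - sigma^2/2) t + sigma B_t and hence X_t = x_0 * exp((mu - sigma^2/2) t + sigma B_t).
With mu = 1/5, sigma = 7/5, x_0 = 7, this gives:
  X_t = 7 * exp((-39/50) * t + (7/5) * B_t).
Since sigma*B_t ~ Normal(0, sigma^2 t), E[exp(sigma*B_t)] = exp(sigma^2 t / 2); so E[X_t] = x_0 * exp((mu - sigma^2/2) t) * exp(sigma^2 t / 2) = x_0 * exp(mu t) = 7*exp(t/5).
Var(X_t) = E[X_t^2] - (E[X_t])^2 = x_0^2 * exp(2 mu t) * (exp(sigma^2 t) - 1) = 49*(exp(49*t/25) - 1)*exp(2*t/5).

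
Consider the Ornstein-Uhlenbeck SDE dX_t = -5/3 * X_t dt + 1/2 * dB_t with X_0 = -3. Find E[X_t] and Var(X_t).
E[X_t] = -3*exp(-5*t/3); Var(X_t) = 3/40 - 3*exp(-10*t/3)/40

The OU SDE dX = -theta X dt + sigma dB admits the integrating factor exp(theta t): d(exp(theta t) X_t) = sigma exp(theta t) dB_t. Integrating from 0 to t:
  X_t = x_0 * exp(-theta t) + sigma * int_0^t exp(-theta (t-s)) dB_s.
The Itô integral has mean 0 and (by the Itô isometry) variance sigma^2 * int_0^t exp(-2 theta (t - s)) ds = sigma^2 * (1 - exp(-2 theta t)) / (2 theta).
With theta = 5/3, sigma = 1/2, x_0 = -3:
  E[X_t] = -3 * exp(-5/3 t) = -3*exp(-5*t/3)
  Var(X_t) = (1/2)^2 * (1 - exp(-2*5/3 t)) / (2 * 5/3) = 3/40 - 3*exp(-10*t/3)/40.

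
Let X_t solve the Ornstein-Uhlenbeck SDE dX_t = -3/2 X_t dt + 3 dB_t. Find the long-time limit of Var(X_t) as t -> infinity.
lim Var(X_t) = 3

The OU SDE dX = -theta X dt + sigma dB admits the integrating factor exp(theta t): d(exp(theta t) X_t) = sigma exp(theta t) dB_t. Integrating from 0 to t gives X_t = x_0 * exp(-theta t) + sigma * int_0^t exp(-theta (t-s)) dB_s for any initial x_0. The Itô integral has variance (by the Itô isometry) sigma^2 * int_0^t exp(-2 theta (t - s)) ds = sigma^2 * (1 - exp(-2 theta t)) / (2 theta), independent of x_0.
With theta = 3/2, sigma = 3:
  Var(X_t) = (3)^2 * (1 - exp(-2*3/2 t)) / (2 * 3/2) = 3 - 3*exp(-3*t).
As t -> infinity, exp(-2*3/2 t) -> 0, so the stationary variance is sigma^2 / (2 theta) = 3.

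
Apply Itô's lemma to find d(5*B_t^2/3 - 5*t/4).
d(5*B_t^2/3 - 5*t/4) = (5/12) dt + (10*B_t/3) dB_t

Itô's formula for f(t, x): d f(t, B_t) = (f_t + (1/2) f_xx) dt + f_x dB_t. Compute partials of f(t, x) = -5*t/4 + 5*x^2/3:
  f_t(t,x)  = -5/4
  f_x(t,x)  = 10*x/3
  f_xx(t,x) = 10/3
Assemble drift = f_t + (1/2) f_xx = 5/12 and diffusion = f_x = 10*x/3. Substituting x = B_t:
  d(5*B_t^2/3 - 5*t/4) = (5/12) dt + (10*B_t/3) dB_t.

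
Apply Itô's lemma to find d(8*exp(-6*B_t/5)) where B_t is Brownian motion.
d(8*exp(-6*B_t/5)) = (144*exp(-6*B_t/5)/25) dt + (-48*exp(-6*B_t/5)/5) dB_t

Itô's formula for f(B_t) gives d f(B_t) = f'(B_t) dB_t + (1/2) f''(B_t) dt. Compute derivatives of f(x) = 8*exp(-6*x/5):
  f'(x)  = -48*exp(-6*x/5)/5
  f''(x) = 288*exp(-6*x/5)/25
Substitute x = B_t and multiply the f'' term by 1/2:
  drift     = (1/2) * (288*exp(-6*x/5)/25) evaluated at B_t = 144*exp(-6*B_t/5)/25
  diffusion = (-48*exp(-6*x/5)/5) evaluated at B_t = -48*exp(-6*B_t/5)/5
Therefore d(8*exp(-6*B_t/5)) = (144*exp(-6*B_t/5)/25) dt + (-48*exp(-6*B_t/5)/5) dB_t.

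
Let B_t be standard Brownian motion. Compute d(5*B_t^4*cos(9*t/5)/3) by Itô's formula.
d(5*B_t^4*cos(9*t/5)/3) = (B_t^2*(-3*B_t^2*sin(9*t/5) + 10*cos(9*t/5))) dt + (20*B_t^3*cos(9*t/5)/3) dB_t

Itô's formula for f(t, x): d f(t, B_t) = (f_t + (1/2) f_xx) dt + f_x dB_t. Compute partials of f(t, x) = 5*x^4*cos(9*t/5)/3:
  f_t(t,x)  = -3*x^4*sin(9*t/5)
  f_x(t,x)  = 20*x^3*cos(9*t/5)/3
  f_xx(t,x) = 20*x^2*cos(9*t/5)
Assemble drift = f_t + (1/2) f_xx = x^2*(-3*x^2*sin(9*t/5) + 10*cos(9*t/5)) and diffusion = f_x = 20*x^3*cos(9*t/5)/3. Substituting x = B_t:
  d(5*B_t^4*cos(9*t/5)/3) = (B_t^2*(-3*B_t^2*sin(9*t/5) + 10*cos(9*t/5))) dt + (20*B_t^3*cos(9*t/5)/3) dB_t.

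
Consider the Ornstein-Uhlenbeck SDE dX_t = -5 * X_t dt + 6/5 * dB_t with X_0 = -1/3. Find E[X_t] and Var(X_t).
E[X_t] = -exp(-5*t)/3; Var(X_t) = 18/125 - 18*exp(-10*t)/125

The OU SDE dX = -theta X dt + sigma dB admits the integrating factor exp(theta t): d(exp(theta t) X_t) = sigma exp(theta t) dB_t. Integrating from 0 to t:
  X_t = x_0 * exp(-theta t) + sigma * int_0^t exp(-theta (t-s)) dB_s.
The Itô integral has mean 0 and (by the Itô isometry) variance sigma^2 * int_0^t exp(-2 theta (t - s)) ds = sigma^2 * (1 - exp(-2 theta t)) / (2 theta).
With theta = 5, sigma = 6/5, x_0 = -1/3:
  E[X_t] = -1/3 * exp(-5 t) = -exp(-5*t)/3
  Var(X_t) = (6/5)^2 * (1 - exp(-2*5 t)) / (2 * 5) = 18/125 - 18*exp(-10*t)/125.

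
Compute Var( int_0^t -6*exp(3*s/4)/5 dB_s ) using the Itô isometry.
Var = 24*exp(3*t/2)/25 - 24/25

The Itô integral of a deterministic integrand f(s) has mean 0 because each increment f(s) * (B_{s+ds} - B_s) has mean 0. By the Itô isometry:
  Var( int_0^t f(s) dB_s ) = E[ (int_0^t f(s) dB_s)^2 ] = int_0^t f(s)^2 ds.
Here f(s) = -6*exp(3*s/4)/5, so f(s)^2 = 36*exp(3*s/2)/25. Integrate:
  int_0^t (36*exp(3*s/2)/25) ds = 24*exp(3*t/2)/25 - 24/25.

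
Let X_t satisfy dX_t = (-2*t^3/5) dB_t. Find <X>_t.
<X>_t = 4*t^7/175

For an Itô process dX_t = a(t) dt + b(t) dB_t, the quadratic variation is <X>_t = int_0^t b(s)^2 ds (the drift term does not contribute). Here b(s) = -2*s^3/5, so
  b(s)^2 = 4*s^6/25.
Integrating from 0 to t:
  <X>_t = int_0^t (4*s^6/25) ds = 4*t^7/175.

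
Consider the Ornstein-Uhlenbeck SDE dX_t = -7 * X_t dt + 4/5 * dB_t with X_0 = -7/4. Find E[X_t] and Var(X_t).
E[X_t] = -7*exp(-7*t)/4; Var(X_t) = 8/175 - 8*exp(-14*t)/175

The OU SDE dX = -theta X dt + sigma dB admits the integrating factor exp(theta t): d(exp(theta t) X_t) = sigma exp(theta t) dB_t. Integrating from 0 to t:
  X_t = x_0 * exp(-theta t) + sigma * int_0^t exp(-theta (t-s)) dB_s.
The Itô integral has mean 0 and (by the Itô isometry) variance sigma^2 * int_0^t exp(-2 theta (t - s)) ds = sigma^2 * (1 - exp(-2 theta t)) / (2 theta).
With theta = 7, sigma = 4/5, x_0 = -7/4:
  E[X_t] = -7/4 * exp(-7 t) = -7*exp(-7*t)/4
  Var(X_t) = (4/5)^2 * (1 - exp(-2*7 t)) / (2 * 7) = 8/175 - 8*exp(-14*t)/175.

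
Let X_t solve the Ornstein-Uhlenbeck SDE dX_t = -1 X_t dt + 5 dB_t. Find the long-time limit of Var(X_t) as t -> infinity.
lim Var(X_t) = 25/2

The OU SDE dX = -theta X dt + sigma dB admits the integrating factor exp(theta t): d(exp(theta t) X_t) = sigma exp(theta t) dB_t. Integrating from 0 to t gives X_t = x_0 * exp(-theta t) + sigma * int_0^t exp(-theta (t-s)) dB_s for any initial x_0. The Itô integral has variance (by the Itô isometry) sigma^2 * int_0^t exp(-2 theta (t - s)) ds = sigma^2 * (1 - exp(-2 theta t)) / (2 theta), independent of x_0.
With theta = 1, sigma = 5:
  Var(X_t) = (5)^2 * (1 - exp(-2*1 t)) / (2 * 1) = 25/2 - 25*exp(-2*t)/2.
As t -> infinity, exp(-2*1 t) -> 0, so the stationary variance is sigma^2 / (2 theta) = 25/2.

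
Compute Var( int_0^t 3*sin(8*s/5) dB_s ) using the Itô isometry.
Var = 9*t/2 - 45*sin(8*t/5)*cos(8*t/5)/16

The Itô integral of a deterministic integrand f(s) has mean 0 because each increment f(s) * (B_{s+ds} - B_s) has mean 0. By the Itô isometry:
  Var( int_0^t f(s) dB_s ) = E[ (int_0^t f(s) dB_s)^2 ] = int_0^t f(s)^2 ds.
Here f(s) = 3*sin(8*s/5), so f(s)^2 = 9*sin(8*s/5)^2. Integrate:
  int_0^t (9*sin(8*s/5)^2) ds = 9*t/2 - 45*sin(8*t/5)*cos(8*t/5)/16.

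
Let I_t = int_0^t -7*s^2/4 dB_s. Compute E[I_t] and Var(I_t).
E[I_t] = 0; Var(I_t) = 49*t^5/80

The Itô integral of a deterministic integrand f(s) has mean 0 because each increment f(s) * (B_{s+ds} - B_s) has mean 0. By the Itô isometry:
  Var( int_0^t f(s) dB_s ) = E[ (int_0^t f(s) dB_s)^2 ] = int_0^t f(s)^2 ds.
Here f(s) = -7*s^2/4, so f(s)^2 = 49*s^4/16. Integrate:
  int_0^t (49*s^4/16) ds = 49*t^5/80.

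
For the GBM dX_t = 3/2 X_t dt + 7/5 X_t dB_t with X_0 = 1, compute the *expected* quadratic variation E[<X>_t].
E[<X>_t] = 49*exp(124*t/25)/124 - 49/124

<X>_t = int_0^t ((7/5) * X_s)^2 ds. Taking expectation inside the integral: E[<X>_t] = (7/5)^2 * int_0^t E[X_s^2] ds. For GBM, E[X_s^2] = x_0^2 * exp((2 mu + sigma^2) s). Integrating:
  E[<X>_t] = (7/5)^2 * 1^2 * (exp((2*(3/2) + (7/5)^2) t) - 1) / (2*(3/2) + (7/5)^2)
           = (7/5)^2 * 1^2 * (exp((124/25) t) - 1) / (124/25) = 49*exp(124*t/25)/124 - 49/124.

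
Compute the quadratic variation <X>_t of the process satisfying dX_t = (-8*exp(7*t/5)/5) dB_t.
<X>_t = 32*exp(14*t/5)/35 - 32/35

For an Itô process dX_t = a(t) dt + b(t) dB_t, the quadratic variation is <X>_t = int_0^t b(s)^2 ds (the drift term does not contribute). Here b(s) = -8*exp(7*s/5)/5, so
  b(s)^2 = 64*exp(14*s/5)/25.
Integrating from 0 to t:
  <X>_t = int_0^t (64*exp(14*s/5)/25) ds = 32*exp(14*t/5)/35 - 32/35.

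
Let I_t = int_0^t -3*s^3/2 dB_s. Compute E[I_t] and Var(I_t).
E[I_t] = 0; Var(I_t) = 9*t^7/28

The Itô integral of a deterministic integrand f(s) has mean 0 because each increment f(s) * (B_{s+ds} - B_s) has mean 0. By the Itô isometry:
  Var( int_0^t f(s) dB_s ) = E[ (int_0^t f(s) dB_s)^2 ] = int_0^t f(s)^2 ds.
Here f(s) = -3*s^3/2, so f(s)^2 = 9*s^6/4. Integrate:
  int_0^t (9*s^6/4) ds = 9*t^7/28.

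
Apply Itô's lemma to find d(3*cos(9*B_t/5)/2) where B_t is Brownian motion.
d(3*cos(9*B_t/5)/2) = (-243*cos(9*B_t/5)/100) dt + (-27*sin(9*B_t/5)/10) dB_t

Itô's formula for f(B_t) gives d f(B_t) = f'(B_t) dB_t + (1/2) f''(B_t) dt. Compute derivatives of f(x) = 3*cos(9*x/5)/2:
  f'(x)  = -27*sin(9*x/5)/10
  f''(x) = -243*cos(9*x/5)/50
Substitute x = B_t and multiply the f'' term by 1/2:
  drift     = (1/2) * (-243*cos(9*x/5)/50) evaluated at B_t = -243*cos(9*B_t/5)/100
  diffusion = (-27*sin(9*x/5)/10) evaluated at B_t = -27*sin(9*B_t/5)/10
Therefore d(3*cos(9*B_t/5)/2) = (-243*cos(9*B_t/5)/100) dt + (-27*sin(9*B_t/5)/10) dB_t.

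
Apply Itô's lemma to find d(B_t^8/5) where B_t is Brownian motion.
d(B_t^8/5) = (28*B_t^6/5) dt + (8*B_t^7/5) dB_t

Itô's formula for f(B_t) gives d f(B_t) = f'(B_t) dB_t + (1/2) f''(B_t) dt. Compute derivatives of f(x) = x^8/5:
  f'(x)  = 8*x^7/5
  f''(x) = 56*x^6/5
Substitute x = B_t and multiply the f'' term by 1/2:
  drift     = (1/2) * (56*x^6/5) evaluated at B_t = 28*B_t^6/5
  diffusion = (8*x^7/5) evaluated at B_t = 8*B_t^7/5
Therefore d(B_t^8/5) = (28*B_t^6/5) dt + (8*B_t^7/5) dB_t.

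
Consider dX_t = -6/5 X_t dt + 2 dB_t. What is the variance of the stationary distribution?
lim Var(X_t) = 5/3

The OU SDE dX = -theta X dt + sigma dB admits the integrating factor exp(theta t): d(exp(theta t) X_t) = sigma exp(theta t) dB_t. Integrating from 0 to t gives X_t = x_0 * exp(-theta t) + sigma * int_0^t exp(-theta (t-s)) dB_s for any initial x_0. The Itô integral has variance (by the Itô isometry) sigma^2 * int_0^t exp(-2 theta (t - s)) ds = sigma^2 * (1 - exp(-2 theta t)) / (2 theta), independent of x_0.
With theta = 6/5, sigma = 2:
  Var(X_t) = (2)^2 * (1 - exp(-2*6/5 t)) / (2 * 6/5) = 5/3 - 5*exp(-12*t/5)/3.
As t -> infinity, exp(-2*6/5 t) -> 0, so the stationary variance is sigma^2 / (2 theta) = 5/3.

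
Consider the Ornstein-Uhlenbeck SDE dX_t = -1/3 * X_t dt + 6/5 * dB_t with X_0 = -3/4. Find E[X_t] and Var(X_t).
E[X_t] = -3*exp(-t/3)/4; Var(X_t) = 54/25 - 54*exp(-2*t/3)/25

The OU SDE dX = -theta X dt + sigma dB admits the integrating factor exp(theta t): d(exp(theta t) X_t) = sigma exp(theta t) dB_t. Integrating from 0 to t:
  X_t = x_0 * exp(-theta t) + sigma * int_0^t exp(-theta (t-s)) dB_s.
The Itô integral has mean 0 and (by the Itô isometry) variance sigma^2 * int_0^t exp(-2 theta (t - s)) ds = sigma^2 * (1 - exp(-2 theta t)) / (2 theta).
With theta = 1/3, sigma = 6/5, x_0 = -3/4:
  E[X_t] = -3/4 * exp(-1/3 t) = -3*exp(-t/3)/4
  Var(X_t) = (6/5)^2 * (1 - exp(-2*1/3 t)) / (2 * 1/3) = 54/25 - 54*exp(-2*t/3)/25.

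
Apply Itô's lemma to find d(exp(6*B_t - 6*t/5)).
d(exp(6*B_t - 6*t/5)) = (84*exp(6*B_t - 6*t/5)/5) dt + (6*exp(6*B_t - 6*t/5)) dB_t

Itô's formula for f(t, x): d f(t, B_t) = (f_t + (1/2) f_xx) dt + f_x dB_t. Compute partials of f(t, x) = exp(-6*t/5 + 6*x):
  f_t(t,x)  = -6*exp(-6*t/5 + 6*x)/5
  f_x(t,x)  = 6*exp(-6*t/5 + 6*x)
  f_xx(t,x) = 36*exp(-6*t/5 + 6*x)
Assemble drift = f_t + (1/2) f_xx = 84*exp(-6*t/5 + 6*x)/5 and diffusion = f_x = 6*exp(-6*t/5 + 6*x). Substituting x = B_t:
  d(exp(6*B_t - 6*t/5)) = (84*exp(6*B_t - 6*t/5)/5) dt + (6*exp(6*B_t - 6*t/5)) dB_t.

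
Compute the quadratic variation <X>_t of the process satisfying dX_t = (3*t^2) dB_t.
<X>_t = 9*t^5/5

For an Itô process dX_t = a(t) dt + b(t) dB_t, the quadratic variation is <X>_t = int_0^t b(s)^2 ds (the drift term does not contribute). Here b(s) = 3*s^2, so
  b(s)^2 = 9*s^4.
Integrating from 0 to t:
  <X>_t = int_0^t (9*s^4) ds = 9*t^5/5.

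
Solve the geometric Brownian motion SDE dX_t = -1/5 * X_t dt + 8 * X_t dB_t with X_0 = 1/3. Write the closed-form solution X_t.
X_t = 1/3 * exp((-161/5) * t + (8) * B_t)

For GBM dX = mu X dt + sigma X dB with X_0 = x_0, apply Itô to Y = log X: dY = (mu - sigma^2/2) dt + sigma dB, so Y_t = log(x_0) + (mu - sigma^2/2) t + sigma B_t and hence X_t = x_0 * exp((mu - sigma^2/2) t + sigma B_t).
With mu = -1/5, sigma = 8, x_0 = 1/3, this gives:
  X_t = 1/3 * exp((-161/5) * t + (8) * B_t).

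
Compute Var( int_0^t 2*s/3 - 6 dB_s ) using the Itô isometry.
Var = 4*t*(t^2 - 27*t + 243)/27

The Itô integral of a deterministic integrand f(s) has mean 0 because each increment f(s) * (B_{s+ds} - B_s) has mean 0. By the Itô isometry:
  Var( int_0^t f(s) dB_s ) = E[ (int_0^t f(s) dB_s)^2 ] = int_0^t f(s)^2 ds.
Here f(s) = 2*s/3 - 6, so f(s)^2 = 4*(s - 9)^2/9. Integrate:
  int_0^t (4*(s - 9)^2/9) ds = 4*t*(t^2 - 27*t + 243)/27.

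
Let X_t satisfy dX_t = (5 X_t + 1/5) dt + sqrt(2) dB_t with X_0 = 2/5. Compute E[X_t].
E[X_t] = 11*exp(5*t)/25 - 1/25

Taking expectations and using E[dB_t] = 0, the mean m(t) = E[X_t] satisfies the ODE m'(t) = a m(t) + b with m(0) = x_0. With a = 5, b = 1/5, x_0 = 2/5, the solution is
  m(t) = x_0 * exp(a t) + (b/a) * (exp(a t) - 1)
       = (2/5) * exp(5 t) + ((1/5)/5) * (exp(5 t) - 1)
       = 11*exp(5*t)/25 - 1/25.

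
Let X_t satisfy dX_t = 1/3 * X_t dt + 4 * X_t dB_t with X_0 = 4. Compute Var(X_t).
Var(X_t) = 16*(exp(16*t) - 1)*exp(2*t/3)

For GBM dX = mu X dt + sigma X dB with X_0 = x_0, apply Itô to Y = log X: dY = (mu - sigma^2/2) dt + sigma dB, so Y_t = log(x_0) + (mu - sigma^2/2) t + sigma B_t and hence X_t = x_0 * exp((mu - sigma^2/2) t + sigma B_t).
With mu = 1/3, sigma = 4, x_0 = 4, this gives:
  X_t = 4 * exp((-23/3) * t + (4) * B_t).
Since sigma*B_t ~ Normal(0, sigma^2 t), E[exp(sigma*B_t)] = exp(sigma^2 t / 2); so E[X_t] = x_0 * exp((mu - sigma^2/2) t) * exp(sigma^2 t / 2) = x_0 * exp(mu t) = 4*exp(t/3).
Var(X_t) = E[X_t^2] - (E[X_t])^2 = x_0^2 * exp(2 mu t) * (exp(sigma^2 t) - 1) = 16*(exp(16*t) - 1)*exp(2*t/3).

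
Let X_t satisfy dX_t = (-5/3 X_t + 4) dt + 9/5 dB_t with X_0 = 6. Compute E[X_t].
E[X_t] = 12/5 + 18*exp(-5*t/3)/5

Taking expectations and using E[dB_t] = 0, the mean m(t) = E[X_t] satisfies the ODE m'(t) = a m(t) + b with m(0) = x_0. With a = -5/3, b = 4, x_0 = 6, the solution is
  m(t) = x_0 * exp(a t) + (b/a) * (exp(a t) - 1)
       = 6 * exp((-5/3) t) + (4/(-5/3)) * (exp((-5/3) t) - 1)
       = 12/5 + 18*exp(-5*t/3)/5.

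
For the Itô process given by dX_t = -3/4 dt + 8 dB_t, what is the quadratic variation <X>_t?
<X>_t = 64*t

For an Itô process dX_t = a(t) dt + b(t) dB_t, the quadratic variation is <X>_t = int_0^t b(s)^2 ds (the drift term does not contribute). Here b(s) = 8, so
  b(s)^2 = 64.
Integrating from 0 to t:
  <X>_t = int_0^t (64) ds = 64*t.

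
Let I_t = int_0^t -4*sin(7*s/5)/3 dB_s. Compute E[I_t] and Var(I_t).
E[I_t] = 0; Var(I_t) = 8*t/9 - 20*sin(14*t/5)/63

The Itô integral of a deterministic integrand f(s) has mean 0 because each increment f(s) * (B_{s+ds} - B_s) has mean 0. By the Itô isometry:
  Var( int_0^t f(s) dB_s ) = E[ (int_0^t f(s) dB_s)^2 ] = int_0^t f(s)^2 ds.
Here f(s) = -4*sin(7*s/5)/3, so f(s)^2 = 16*sin(7*s/5)^2/9. Integrate:
  int_0^t (16*sin(7*s/5)^2/9) ds = 8*t/9 - 20*sin(14*t/5)/63.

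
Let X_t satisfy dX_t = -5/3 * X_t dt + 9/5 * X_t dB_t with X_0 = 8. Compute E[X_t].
E[X_t] = 8*exp(-5*t/3)

For GBM dX = mu X dt + sigma X dB with X_0 = x_0, apply Itô to Y = log X: dY = (mu - sigma^2/2) dt + sigma dB, so Y_t = log(x_0) + (mu - sigma^2/2) t + sigma B_t and hence X_t = x_0 * exp((mu - sigma^2/2) t + sigma B_t).
With mu = -5/3, sigma = 9/5, x_0 = 8, this gives:
  X_t = 8 * exp((-493/150) * t + (9/5) * B_t).
Since sigma*B_t ~ Normal(0, sigma^2 t), E[exp(sigma*B_t)] = exp(sigma^2 t / 2); so E[X_t] = x_0 * exp((mu - sigma^2/2) t) * exp(sigma^2 t / 2) = x_0 * exp(mu t) = 8*exp(-5*t/3).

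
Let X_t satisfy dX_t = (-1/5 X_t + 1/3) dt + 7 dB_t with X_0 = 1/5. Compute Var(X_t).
Var(X_t) = 245/2 - 245*exp(-2*t/5)/2

The variance V(t) = Var(X_t) satisfies V'(t) = 2 a V(t) + c^2 with V(0) = 0 (drift coefficient is linear in X, diffusion is constant). With a = -1/5, c = 7, the solution is
  V(t) = (c^2 / (2 a)) * (exp(2 a t) - 1)
       = (7^2 / (2*(-1/5))) * (exp((-2/5) t) - 1)
       = 245/2 - 245*exp(-2*t/5)/2.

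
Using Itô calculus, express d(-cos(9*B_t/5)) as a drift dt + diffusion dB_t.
d(-cos(9*B_t/5)) = (81*cos(9*B_t/5)/50) dt + (9*sin(9*B_t/5)/5) dB_t

Itô's formula for f(B_t) gives d f(B_t) = f'(B_t) dB_t + (1/2) f''(B_t) dt. Compute derivatives of f(x) = -cos(9*x/5):
  f'(x)  = 9*sin(9*x/5)/5
  f''(x) = 81*cos(9*x/5)/25
Substitute x = B_t and multiply the f'' term by 1/2:
  drift     = (1/2) * (81*cos(9*x/5)/25) evaluated at B_t = 81*cos(9*B_t/5)/50
  diffusion = (9*sin(9*x/5)/5) evaluated at B_t = 9*sin(9*B_t/5)/5
Therefore d(-cos(9*B_t/5)) = (81*cos(9*B_t/5)/50) dt + (9*sin(9*B_t/5)/5) dB_t.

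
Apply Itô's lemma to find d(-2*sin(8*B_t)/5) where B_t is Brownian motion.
d(-2*sin(8*B_t)/5) = (64*sin(8*B_t)/5) dt + (-16*cos(8*B_t)/5) dB_t

Itô's formula for f(B_t) gives d f(B_t) = f'(B_t) dB_t + (1/2) f''(B_t) dt. Compute derivatives of f(x) = -2*sin(8*x)/5:
  f'(x)  = -16*cos(8*x)/5
  f''(x) = 128*sin(8*x)/5
Substitute x = B_t and multiply the f'' term by 1/2:
  drift     = (1/2) * (128*sin(8*x)/5) evaluated at B_t = 64*sin(8*B_t)/5
  diffusion = (-16*cos(8*x)/5) evaluated at B_t = -16*cos(8*B_t)/5
Therefore d(-2*sin(8*B_t)/5) = (64*sin(8*B_t)/5) dt + (-16*cos(8*B_t)/5) dB_t.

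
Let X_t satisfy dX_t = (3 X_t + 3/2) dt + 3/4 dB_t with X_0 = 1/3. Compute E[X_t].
E[X_t] = 5*exp(3*t)/6 - 1/2

Taking expectations and using E[dB_t] = 0, the mean m(t) = E[X_t] satisfies the ODE m'(t) = a m(t) + b with m(0) = x_0. With a = 3, b = 3/2, x_0 = 1/3, the solution is
  m(t) = x_0 * exp(a t) + (b/a) * (exp(a t) - 1)
       = (1/3) * exp(3 t) + ((3/2)/3) * (exp(3 t) - 1)
       = 5*exp(3*t)/6 - 1/2.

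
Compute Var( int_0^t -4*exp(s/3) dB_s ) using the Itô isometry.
Var = 24*exp(2*t/3) - 24

The Itô integral of a deterministic integrand f(s) has mean 0 because each increment f(s) * (B_{s+ds} - B_s) has mean 0. By the Itô isometry:
  Var( int_0^t f(s) dB_s ) = E[ (int_0^t f(s) dB_s)^2 ] = int_0^t f(s)^2 ds.
Here f(s) = -4*exp(s/3), so f(s)^2 = 16*exp(2*s/3). Integrate:
  int_0^t (16*exp(2*s/3)) ds = 24*exp(2*t/3) - 24.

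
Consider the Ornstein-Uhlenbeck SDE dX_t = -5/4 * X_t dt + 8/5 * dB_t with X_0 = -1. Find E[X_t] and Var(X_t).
E[X_t] = -exp(-5*t/4); Var(X_t) = 128/125 - 128*exp(-5*t/2)/125

The OU SDE dX = -theta X dt + sigma dB admits the integrating factor exp(theta t): d(exp(theta t) X_t) = sigma exp(theta t) dB_t. Integrating from 0 to t:
  X_t = x_0 * exp(-theta t) + sigma * int_0^t exp(-theta (t-s)) dB_s.
The Itô integral has mean 0 and (by the Itô isometry) variance sigma^2 * int_0^t exp(-2 theta (t - s)) ds = sigma^2 * (1 - exp(-2 theta t)) / (2 theta).
With theta = 5/4, sigma = 8/5, x_0 = -1:
  E[X_t] = -1 * exp(-5/4 t) = -exp(-5*t/4)
  Var(X_t) = (8/5)^2 * (1 - exp(-2*5/4 t)) / (2 * 5/4) = 128/125 - 128*exp(-5*t/2)/125.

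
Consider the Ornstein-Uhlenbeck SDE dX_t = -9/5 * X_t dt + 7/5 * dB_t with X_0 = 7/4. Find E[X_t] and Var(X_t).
E[X_t] = 7*exp(-9*t/5)/4; Var(X_t) = 49/90 - 49*exp(-18*t/5)/90

The OU SDE dX = -theta X dt + sigma dB admits the integrating factor exp(theta t): d(exp(theta t) X_t) = sigma exp(theta t) dB_t. Integrating from 0 to t:
  X_t = x_0 * exp(-theta t) + sigma * int_0^t exp(-theta (t-s)) dB_s.
The Itô integral has mean 0 and (by the Itô isometry) variance sigma^2 * int_0^t exp(-2 theta (t - s)) ds = sigma^2 * (1 - exp(-2 theta t)) / (2 theta).
With theta = 9/5, sigma = 7/5, x_0 = 7/4:
  E[X_t] = 7/4 * exp(-9/5 t) = 7*exp(-9*t/5)/4
  Var(X_t) = (7/5)^2 * (1 - exp(-2*9/5 t)) / (2 * 9/5) = 49/90 - 49*exp(-18*t/5)/90.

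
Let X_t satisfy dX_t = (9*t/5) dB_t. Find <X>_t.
<X>_t = 27*t^3/25

For an Itô process dX_t = a(t) dt + b(t) dB_t, the quadratic variation is <X>_t = int_0^t b(s)^2 ds (the drift term does not contribute). Here b(s) = 9*s/5, so
  b(s)^2 = 81*s^2/25.
Integrating from 0 to t:
  <X>_t = int_0^t (81*s^2/25) ds = 27*t^3/25.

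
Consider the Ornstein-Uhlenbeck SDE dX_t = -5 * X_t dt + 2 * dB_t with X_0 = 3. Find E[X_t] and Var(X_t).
E[X_t] = 3*exp(-5*t); Var(X_t) = 2/5 - 2*exp(-10*t)/5

The OU SDE dX = -theta X dt + sigma dB admits the integrating factor exp(theta t): d(exp(theta t) X_t) = sigma exp(theta t) dB_t. Integrating from 0 to t:
  X_t = x_0 * exp(-theta t) + sigma * int_0^t exp(-theta (t-s)) dB_s.
The Itô integral has mean 0 and (by the Itô isometry) variance sigma^2 * int_0^t exp(-2 theta (t - s)) ds = sigma^2 * (1 - exp(-2 theta t)) / (2 theta).
With theta = 5, sigma = 2, x_0 = 3:
  E[X_t] = 3 * exp(-5 t) = 3*exp(-5*t)
  Var(X_t) = (2)^2 * (1 - exp(-2*5 t)) / (2 * 5) = 2/5 - 2*exp(-10*t)/5.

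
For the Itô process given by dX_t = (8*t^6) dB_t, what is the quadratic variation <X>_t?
<X>_t = 64*t^13/13

For an Itô process dX_t = a(t) dt + b(t) dB_t, the quadratic variation is <X>_t = int_0^t b(s)^2 ds (the drift term does not contribute). Here b(s) = 8*s^6, so
  b(s)^2 = 64*s^12.
Integrating from 0 to t:
  <X>_t = int_0^t (64*s^12) ds = 64*t^13/13.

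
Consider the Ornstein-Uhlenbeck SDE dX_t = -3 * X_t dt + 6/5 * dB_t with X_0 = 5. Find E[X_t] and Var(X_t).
E[X_t] = 5*exp(-3*t); Var(X_t) = 6/25 - 6*exp(-6*t)/25

The OU SDE dX = -theta X dt + sigma dB admits the integrating factor exp(theta t): d(exp(theta t) X_t) = sigma exp(theta t) dB_t. Integrating from 0 to t:
  X_t = x_0 * exp(-theta t) + sigma * int_0^t exp(-theta (t-s)) dB_s.
The Itô integral has mean 0 and (by the Itô isometry) variance sigma^2 * int_0^t exp(-2 theta (t - s)) ds = sigma^2 * (1 - exp(-2 theta t)) / (2 theta).
With theta = 3, sigma = 6/5, x_0 = 5:
  E[X_t] = 5 * exp(-3 t) = 5*exp(-3*t)
  Var(X_t) = (6/5)^2 * (1 - exp(-2*3 t)) / (2 * 3) = 6/25 - 6*exp(-6*t)/25.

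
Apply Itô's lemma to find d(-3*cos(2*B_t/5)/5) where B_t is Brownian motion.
d(-3*cos(2*B_t/5)/5) = (6*cos(2*B_t/5)/125) dt + (6*sin(2*B_t/5)/25) dB_t

Itô's formula for f(B_t) gives d f(B_t) = f'(B_t) dB_t + (1/2) f''(B_t) dt. Compute derivatives of f(x) = -3*cos(2*x/5)/5:
  f'(x)  = 6*sin(2*x/5)/25
  f''(x) = 12*cos(2*x/5)/125
Substitute x = B_t and multiply the f'' term by 1/2:
  drift     = (1/2) * (12*cos(2*x/5)/125) evaluated at B_t = 6*cos(2*B_t/5)/125
  diffusion = (6*sin(2*x/5)/25) evaluated at B_t = 6*sin(2*B_t/5)/25
Therefore d(-3*cos(2*B_t/5)/5) = (6*cos(2*B_t/5)/125) dt + (6*sin(2*B_t/5)/25) dB_t.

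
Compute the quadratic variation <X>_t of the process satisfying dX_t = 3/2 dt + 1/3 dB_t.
<X>_t = t/9

For an Itô process dX_t = a(t) dt + b(t) dB_t, the quadratic variation is <X>_t = int_0^t b(s)^2 ds (the drift term does not contribute). Here b(s) = 1/3, so
  b(s)^2 = 1/9.
Integrating from 0 to t:
  <X>_t = int_0^t (1/9) ds = t/9.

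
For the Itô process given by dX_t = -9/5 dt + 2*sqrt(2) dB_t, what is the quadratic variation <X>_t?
<X>_t = 8*t

For an Itô process dX_t = a(t) dt + b(t) dB_t, the quadratic variation is <X>_t = int_0^t b(s)^2 ds (the drift term does not contribute). Here b(s) = 2*sqrt(2), so
  b(s)^2 = 8.
Integrating from 0 to t:
  <X>_t = int_0^t (8) ds = 8*t.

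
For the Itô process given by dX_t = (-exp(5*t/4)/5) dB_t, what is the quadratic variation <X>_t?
<X>_t = 2*exp(5*t/2)/125 - 2/125

For an Itô process dX_t = a(t) dt + b(t) dB_t, the quadratic variation is <X>_t = int_0^t b(s)^2 ds (the drift term does not contribute). Here b(s) = -exp(5*s/4)/5, so
  b(s)^2 = exp(5*s/2)/25.
Integrating from 0 to t:
  <X>_t = int_0^t (exp(5*s/2)/25) ds = 2*exp(5*t/2)/125 - 2/125.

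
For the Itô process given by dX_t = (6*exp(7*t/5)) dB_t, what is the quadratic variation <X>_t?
<X>_t = 90*exp(14*t/5)/7 - 90/7

For an Itô process dX_t = a(t) dt + b(t) dB_t, the quadratic variation is <X>_t = int_0^t b(s)^2 ds (the drift term does not contribute). Here b(s) = 6*exp(7*s/5), so
  b(s)^2 = 36*exp(14*s/5).
Integrating from 0 to t:
  <X>_t = int_0^t (36*exp(14*s/5)) ds = 90*exp(14*t/5)/7 - 90/7.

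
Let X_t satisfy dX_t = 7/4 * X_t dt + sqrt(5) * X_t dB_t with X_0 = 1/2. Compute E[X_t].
E[X_t] = exp(7*t/4)/2

For GBM dX = mu X dt + sigma X dB with X_0 = x_0, apply Itô to Y = log X: dY = (mu - sigma^2/2) dt + sigma dB, so Y_t = log(x_0) + (mu - sigma^2/2) t + sigma B_t and hence X_t = x_0 * exp((mu - sigma^2/2) t + sigma B_t).
With mu = 7/4, sigma = sqrt(5), x_0 = 1/2, this gives:
  X_t = 1/2 * exp((-3/4) * t + (sqrt(5)) * B_t).
Since sigma*B_t ~ Normal(0, sigma^2 t), E[exp(sigma*B_t)] = exp(sigma^2 t / 2); so E[X_t] = x_0 * exp((mu - sigma^2/2) t) * exp(sigma^2 t / 2) = x_0 * exp(mu t) = exp(7*t/4)/2.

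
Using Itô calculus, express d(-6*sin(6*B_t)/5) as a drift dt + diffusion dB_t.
d(-6*sin(6*B_t)/5) = (108*sin(6*B_t)/5) dt + (-36*cos(6*B_t)/5) dB_t

Itô's formula for f(B_t) gives d f(B_t) = f'(B_t) dB_t + (1/2) f''(B_t) dt. Compute derivatives of f(x) = -6*sin(6*x)/5:
  f'(x)  = -36*cos(6*x)/5
  f''(x) = 216*sin(6*x)/5
Substitute x = B_t and multiply the f'' term by 1/2:
  drift     = (1/2) * (216*sin(6*x)/5) evaluated at B_t = 108*sin(6*B_t)/5
  diffusion = (-36*cos(6*x)/5) evaluated at B_t = -36*cos(6*B_t)/5
Therefore d(-6*sin(6*B_t)/5) = (108*sin(6*B_t)/5) dt + (-36*cos(6*B_t)/5) dB_t.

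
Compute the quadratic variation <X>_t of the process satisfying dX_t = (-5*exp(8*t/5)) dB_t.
<X>_t = 125*exp(16*t/5)/16 - 125/16

For an Itô process dX_t = a(t) dt + b(t) dB_t, the quadratic variation is <X>_t = int_0^t b(s)^2 ds (the drift term does not contribute). Here b(s) = -5*exp(8*s/5), so
  b(s)^2 = 25*exp(16*s/5).
Integrating from 0 to t:
  <X>_t = int_0^t (25*exp(16*s/5)) ds = 125*exp(16*t/5)/16 - 125/16.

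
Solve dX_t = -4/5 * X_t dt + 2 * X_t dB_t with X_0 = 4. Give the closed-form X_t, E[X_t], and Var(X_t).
X_t = 4 * exp((-14/5) t + (2) B_t); E[X_t] = 4*exp(-4*t/5); Var(X_t) = (16*exp(4*t) - 16)*exp(-8*t/5)

For GBM dX = mu X dt + sigma X dB with X_0 = x_0, apply Itô to Y = log X: dY = (mu - sigma^2/2) dt + sigma dB, so Y_t = log(x_0) + (mu - sigma^2/2) t + sigma B_t and hence X_t = x_0 * exp((mu - sigma^2/2) t + sigma B_t).
With mu = -4/5, sigma = 2, x_0 = 4, this gives:
  X_t = 4 * exp((-14/5) * t + (2) * B_t).
Since sigma*B_t ~ Normal(0, sigma^2 t), E[exp(sigma*B_t)] = exp(sigma^2 t / 2); so E[X_t] = x_0 * exp((mu - sigma^2/2) t) * exp(sigma^2 t / 2) = x_0 * exp(mu t) = 4*exp(-4*t/5).
Var(X_t) = E[X_t^2] - (E[X_t])^2 = x_0^2 * exp(2 mu t) * (exp(sigma^2 t) - 1) = (16*exp(4*t) - 16)*exp(-8*t/5).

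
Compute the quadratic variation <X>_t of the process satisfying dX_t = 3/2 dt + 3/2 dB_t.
<X>_t = 9*t/4

For an Itô process dX_t = a(t) dt + b(t) dB_t, the quadratic variation is <X>_t = int_0^t b(s)^2 ds (the drift term does not contribute). Here b(s) = 3/2, so
  b(s)^2 = 9/4.
Integrating from 0 to t:
  <X>_t = int_0^t (9/4) ds = 9*t/4.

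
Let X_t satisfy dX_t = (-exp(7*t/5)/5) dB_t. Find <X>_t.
<X>_t = exp(14*t/5)/70 - 1/70

For an Itô process dX_t = a(t) dt + b(t) dB_t, the quadratic variation is <X>_t = int_0^t b(s)^2 ds (the drift term does not contribute). Here b(s) = -exp(7*s/5)/5, so
  b(s)^2 = exp(14*s/5)/25.
Integrating from 0 to t:
  <X>_t = int_0^t (exp(14*s/5)/25) ds = exp(14*t/5)/70 - 1/70.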